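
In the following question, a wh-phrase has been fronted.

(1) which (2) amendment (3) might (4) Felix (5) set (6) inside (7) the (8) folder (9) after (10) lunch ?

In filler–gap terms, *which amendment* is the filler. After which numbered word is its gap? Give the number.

5

Before movement: Felix might set which amendment inside the folder after lunch.
'which amendment' functions as the direct object of 'set'. Wh-movement fronts it, leaving a gap right after 'set':
Which amendment might Felix set ___ inside the folder after lunch?
'set' is word 5.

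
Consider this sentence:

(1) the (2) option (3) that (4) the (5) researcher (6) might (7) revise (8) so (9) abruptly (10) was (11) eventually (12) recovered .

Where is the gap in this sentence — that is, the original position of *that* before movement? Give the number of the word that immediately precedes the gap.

7

'that' is the direct object of 'revise'. Fronting leaves a gap immediately after 'revise':
The option that the researcher might revise ___ so abruptly was eventually recovered.
'revise' is word 7.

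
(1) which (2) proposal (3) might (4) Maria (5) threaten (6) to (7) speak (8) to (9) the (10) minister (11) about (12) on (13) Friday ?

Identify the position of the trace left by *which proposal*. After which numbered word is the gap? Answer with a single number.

11

Before movement: Maria might threaten to speak to the minister about which proposal on Friday.
The filler 'which proposal' is interpreted as the object of the preposition 'about'. It moves to the left edge, and the trace sits right after 'about':
Which proposal might Maria threaten to speak to the minister about ___ on Friday?
'about' is word 11.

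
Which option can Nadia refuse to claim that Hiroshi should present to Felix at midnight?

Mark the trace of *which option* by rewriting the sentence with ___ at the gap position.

In situ: Nadia can refuse to claim that Hiroshi should present which option to Felix at midnight.
The filler 'which option' is interpreted as the direct object of 'present'. The gap is right after 'present'.

Which option can Nadia refuse to claim that Hiroshi should present ___ to Felix at midnight?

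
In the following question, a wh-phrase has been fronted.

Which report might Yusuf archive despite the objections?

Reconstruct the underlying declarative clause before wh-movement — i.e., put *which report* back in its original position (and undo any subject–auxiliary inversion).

'which report' functions as the direct object of 'archive'. Fronting leaves a gap immediately after 'archive':
Which report might Yusuf archive ___ despite the objections?

Yusuf might archive which report despite the objections.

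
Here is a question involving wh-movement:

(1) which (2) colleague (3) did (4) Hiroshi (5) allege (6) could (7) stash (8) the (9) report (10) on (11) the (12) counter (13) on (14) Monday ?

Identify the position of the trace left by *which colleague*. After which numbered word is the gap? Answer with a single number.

Before movement: Hiroshi did allege which colleague could stash the report on the counter on Monday.
'which colleague' is the subject of the clause embedded under 'allege'. It moves to the left edge, and the trace sits right after 'allege':
Which colleague did Hiroshi allege ___ could stash the report on the counter on Monday?
'allege' is word 5.

5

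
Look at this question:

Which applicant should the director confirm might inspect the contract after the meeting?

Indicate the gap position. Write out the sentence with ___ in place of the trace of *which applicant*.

Which applicant should the director confirm ___ might inspect the contract after the meeting?

In situ: The director should confirm which applicant might inspect the contract after the meeting.
The filler 'which applicant' is interpreted as the subject of the clause embedded under 'confirm'. The gap is right after 'confirm'.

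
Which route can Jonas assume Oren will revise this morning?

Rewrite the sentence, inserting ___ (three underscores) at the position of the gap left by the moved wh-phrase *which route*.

Pre-movement form: Jonas can assume Oren will revise which route this morning.
The filler 'which route' is interpreted as the direct object of 'revise'. The gap is right after 'revise'.

Which route can Jonas assume Oren will revise ___ this morning?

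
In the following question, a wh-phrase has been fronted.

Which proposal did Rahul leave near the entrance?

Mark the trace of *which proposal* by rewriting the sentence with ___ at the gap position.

In situ: Rahul did leave which proposal near the entrance.
The filler 'which proposal' is interpreted as the direct object of 'leave'. The gap is right after 'leave'.

Which proposal did Rahul leave ___ near the entrance?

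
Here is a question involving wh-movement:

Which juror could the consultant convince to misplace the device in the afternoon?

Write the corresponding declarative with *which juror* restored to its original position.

The consultant could convince which juror to misplace the device in the afternoon.

'which juror' is the direct object of 'convince'. It moves to the left edge, and the trace sits right after 'convince':
Which juror could the consultant convince ___ to misplace the device in the afternoon?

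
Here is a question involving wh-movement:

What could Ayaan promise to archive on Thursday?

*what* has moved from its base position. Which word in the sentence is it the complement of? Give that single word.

archive

Underlying clause: Ayaan could promise to archive what on Thursday.
'what' functions as the direct object of 'archive'. It moves to the left edge, and the trace sits right after 'archive':
What could Ayaan promise to archive ___ on Thursday?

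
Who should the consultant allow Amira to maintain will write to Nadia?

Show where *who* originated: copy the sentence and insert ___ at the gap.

Pre-movement form: The consultant should allow Amira to maintain who will write to Nadia.
'who' is the subject of the clause embedded under 'maintain'. The gap is right after 'maintain'.

Who should the consultant allow Amira to maintain ___ will write to Nadia?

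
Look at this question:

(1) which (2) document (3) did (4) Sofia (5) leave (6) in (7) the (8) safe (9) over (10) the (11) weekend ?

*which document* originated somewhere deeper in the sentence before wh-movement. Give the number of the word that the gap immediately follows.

5

In situ: Sofia did leave which document in the safe over the weekend.
The filler 'which document' is interpreted as the direct object of 'leave'. Fronting leaves a gap immediately after 'leave':
Which document did Sofia leave ___ in the safe over the weekend?
'leave' is word 5.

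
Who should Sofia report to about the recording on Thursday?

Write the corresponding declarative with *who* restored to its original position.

Sofia should report to who about the recording on Thursday.

'who' is the object of the preposition 'to'. Fronting leaves a gap immediately after 'to':
Who should Sofia report to ___ about the recording on Thursday?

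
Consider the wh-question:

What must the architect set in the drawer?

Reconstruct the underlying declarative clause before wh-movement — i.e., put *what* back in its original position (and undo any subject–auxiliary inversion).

The architect must set what in the drawer.

'what' is the direct object of 'set'. Fronting leaves a gap immediately after 'set':
What must the architect set ___ in the drawer?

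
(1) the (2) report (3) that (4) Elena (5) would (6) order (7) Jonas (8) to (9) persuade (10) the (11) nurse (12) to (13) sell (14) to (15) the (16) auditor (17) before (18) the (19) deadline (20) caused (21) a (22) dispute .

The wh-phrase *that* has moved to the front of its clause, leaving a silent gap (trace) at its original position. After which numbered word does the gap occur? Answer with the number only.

The filler 'that' is interpreted as the direct object of 'sell'. Wh-movement fronts it, leaving a gap right after 'sell':
The report that Elena would order Jonas to persuade the nurse to sell ___ to the auditor before the deadline caused a dispute.
'sell' is word 13.

13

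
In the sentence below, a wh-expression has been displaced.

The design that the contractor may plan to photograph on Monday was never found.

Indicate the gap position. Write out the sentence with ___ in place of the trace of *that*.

'that' functions as the direct object of 'photograph'. The gap is right after 'photograph'.

The design that the contractor may plan to photograph ___ on Monday was never found.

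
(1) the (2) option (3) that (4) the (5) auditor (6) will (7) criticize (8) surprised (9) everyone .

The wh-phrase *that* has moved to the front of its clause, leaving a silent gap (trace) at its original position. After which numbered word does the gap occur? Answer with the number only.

7

'that' is the direct object of 'criticize'. It moves to the left edge, and the trace sits right after 'criticize':
The option that the auditor will criticize ___ surprised everyone.
'criticize' is word 7.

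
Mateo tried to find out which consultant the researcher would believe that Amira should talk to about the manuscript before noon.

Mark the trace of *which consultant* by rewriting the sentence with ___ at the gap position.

Mateo tried to find out which consultant the researcher would believe that Amira should talk to ___ about the manuscript before noon.

In situ: The researcher would believe that Amira should talk to which consultant about the manuscript before noon.
'which consultant' functions as the object of the preposition 'to'. The gap is right after 'to'.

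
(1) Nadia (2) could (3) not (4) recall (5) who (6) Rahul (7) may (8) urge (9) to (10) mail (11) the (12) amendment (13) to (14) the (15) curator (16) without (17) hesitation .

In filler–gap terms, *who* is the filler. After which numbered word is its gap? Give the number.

In situ: Rahul may urge who to mail the amendment to the curator without hesitation.
'who' is the direct object of 'urge'. Fronting leaves a gap immediately after 'urge':
Nadia could not recall who Rahul may urge ___ to mail the amendment to the curator without hesitation.
'urge' is word 8.

8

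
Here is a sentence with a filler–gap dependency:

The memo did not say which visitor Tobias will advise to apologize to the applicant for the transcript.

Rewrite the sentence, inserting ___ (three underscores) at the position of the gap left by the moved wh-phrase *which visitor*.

Pre-movement form: Tobias will advise which visitor to apologize to the applicant for the transcript.
The filler 'which visitor' is interpreted as the direct object of 'advise'. The gap is right after 'advise'.

The memo did not say which visitor Tobias will advise ___ to apologize to the applicant for the transcript.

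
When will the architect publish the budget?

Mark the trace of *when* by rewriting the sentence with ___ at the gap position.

When will the architect publish the budget ___?

Before movement: The architect will publish the budget when.
'when' is the temporal adjunct. The gap is right after 'budget'.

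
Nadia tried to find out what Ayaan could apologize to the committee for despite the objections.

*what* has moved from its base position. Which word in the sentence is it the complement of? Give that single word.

for

Pre-movement form: Ayaan could apologize to the committee for what despite the objections.
'what' functions as the object of the preposition 'for'. Fronting leaves a gap immediately after 'for':
Nadia tried to find out what Ayaan could apologize to the committee for ___ despite the objections.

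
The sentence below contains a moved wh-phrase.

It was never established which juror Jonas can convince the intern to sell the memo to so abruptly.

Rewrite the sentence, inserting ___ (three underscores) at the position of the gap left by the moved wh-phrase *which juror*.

It was never established which juror Jonas can convince the intern to sell the memo to ___ so abruptly.

Before movement: Jonas can convince the intern to sell the memo to which juror so abruptly.
'which juror' functions as the object of the preposition 'to' (recipient of 'sell'). The gap is right after 'to'.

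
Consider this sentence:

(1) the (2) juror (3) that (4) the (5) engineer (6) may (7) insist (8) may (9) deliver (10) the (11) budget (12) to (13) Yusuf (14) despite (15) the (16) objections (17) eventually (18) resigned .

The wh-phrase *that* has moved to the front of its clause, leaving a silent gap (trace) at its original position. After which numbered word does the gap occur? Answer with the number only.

7

'that' functions as the subject of the clause embedded under 'insist'. Wh-movement fronts it, leaving a gap right after 'insist':
The juror that the engineer may insist ___ may deliver the budget to Yusuf despite the objections eventually resigned.
'insist' is word 7.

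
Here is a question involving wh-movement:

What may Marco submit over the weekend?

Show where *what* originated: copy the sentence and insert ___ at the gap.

In situ: Marco may submit what over the weekend.
'what' is the direct object of 'submit'. The gap is right after 'submit'.

What may Marco submit ___ over the weekend?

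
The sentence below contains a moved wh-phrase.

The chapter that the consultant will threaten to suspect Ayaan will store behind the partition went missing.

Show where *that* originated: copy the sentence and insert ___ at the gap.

'that' is the direct object of 'store'. The gap is right after 'store'.

The chapter that the consultant will threaten to suspect Ayaan will store ___ behind the partition went missing.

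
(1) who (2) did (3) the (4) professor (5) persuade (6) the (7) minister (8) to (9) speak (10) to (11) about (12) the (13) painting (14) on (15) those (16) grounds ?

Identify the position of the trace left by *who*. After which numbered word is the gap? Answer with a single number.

10

In situ: The professor did persuade the minister to speak to who about the painting on those grounds.
'who' functions as the object of the preposition 'to'. Fronting leaves a gap immediately after 'to':
Who did the professor persuade the minister to speak to ___ about the painting on those grounds?
'to' is word 10.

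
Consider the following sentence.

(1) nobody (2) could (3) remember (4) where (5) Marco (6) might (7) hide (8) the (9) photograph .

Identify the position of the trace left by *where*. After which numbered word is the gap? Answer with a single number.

9

Underlying clause: Marco might hide the photograph where.
'where' is the locative complement of 'hide'. It moves to the left edge, and the trace sits right after 'photograph':
Nobody could remember where Marco might hide the photograph ___.
'photograph' is word 9.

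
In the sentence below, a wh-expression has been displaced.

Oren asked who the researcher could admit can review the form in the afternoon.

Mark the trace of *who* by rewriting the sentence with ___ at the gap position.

Before movement: The researcher could admit who can review the form in the afternoon.
'who' functions as the subject of the clause embedded under 'admit'. The gap is right after 'admit'.

Oren asked who the researcher could admit ___ can review the form in the afternoon.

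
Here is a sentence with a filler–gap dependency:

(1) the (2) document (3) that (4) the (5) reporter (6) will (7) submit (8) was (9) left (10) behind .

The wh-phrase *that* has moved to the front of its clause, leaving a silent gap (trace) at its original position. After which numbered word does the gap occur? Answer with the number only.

7

'that' is the direct object of 'submit'. Fronting leaves a gap immediately after 'submit':
The document that the reporter will submit ___ was left behind.
'submit' is word 7.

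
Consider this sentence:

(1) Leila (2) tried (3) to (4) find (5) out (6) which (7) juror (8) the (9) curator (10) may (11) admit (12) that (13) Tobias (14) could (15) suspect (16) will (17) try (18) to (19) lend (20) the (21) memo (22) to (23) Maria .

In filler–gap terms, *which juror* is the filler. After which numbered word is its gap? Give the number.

Before movement: The curator may admit that Tobias could suspect which juror will try to lend the memo to Maria.
The filler 'which juror' is interpreted as the subject of the clause embedded under 'suspect'. It moves to the left edge, and the trace sits right after 'suspect':
Leila tried to find out which juror the curator may admit that Tobias could suspect ___ will try to lend the memo to Maria.
'suspect' is word 15.

15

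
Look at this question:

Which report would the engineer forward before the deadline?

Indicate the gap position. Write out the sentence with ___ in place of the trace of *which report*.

Which report would the engineer forward ___ before the deadline?

In situ: The engineer would forward which report before the deadline.
The filler 'which report' is interpreted as the direct object of 'forward'. The gap is right after 'forward'.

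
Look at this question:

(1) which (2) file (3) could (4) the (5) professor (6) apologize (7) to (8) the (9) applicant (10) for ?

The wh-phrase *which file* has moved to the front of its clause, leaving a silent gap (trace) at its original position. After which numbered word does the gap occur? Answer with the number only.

In situ: The professor could apologize to the applicant for which file.
'which file' functions as the object of the preposition 'for'. It moves to the left edge, and the trace sits right after 'for':
Which file could the professor apologize to the applicant for ___?
'for' is word 10.

10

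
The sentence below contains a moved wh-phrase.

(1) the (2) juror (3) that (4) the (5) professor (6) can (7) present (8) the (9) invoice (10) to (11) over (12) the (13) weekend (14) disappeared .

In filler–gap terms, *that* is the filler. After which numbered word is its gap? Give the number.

'that' is the object of the preposition 'to' (recipient of 'present'). Wh-movement fronts it, leaving a gap right after 'to':
The juror that the professor can present the invoice to ___ over the weekend disappeared.
'to' is word 10.

10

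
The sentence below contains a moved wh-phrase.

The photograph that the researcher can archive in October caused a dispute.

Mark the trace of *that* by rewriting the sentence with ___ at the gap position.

The photograph that the researcher can archive ___ in October caused a dispute.

'that' is the direct object of 'archive'. The gap is right after 'archive'.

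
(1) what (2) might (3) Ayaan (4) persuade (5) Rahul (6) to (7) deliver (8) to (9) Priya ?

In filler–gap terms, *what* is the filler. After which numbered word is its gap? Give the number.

Pre-movement form: Ayaan might persuade Rahul to deliver what to Priya.
'what' functions as the direct object of 'deliver'. Fronting leaves a gap immediately after 'deliver':
What might Ayaan persuade Rahul to deliver ___ to Priya?
'deliver' is word 7.

7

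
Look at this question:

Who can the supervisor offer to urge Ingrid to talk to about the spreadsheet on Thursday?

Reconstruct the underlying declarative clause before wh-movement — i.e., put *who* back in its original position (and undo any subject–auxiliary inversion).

The filler 'who' is interpreted as the object of the preposition 'to'. Wh-movement fronts it, leaving a gap right after 'to':
Who can the supervisor offer to urge Ingrid to talk to ___ about the spreadsheet on Thursday?

The supervisor can offer to urge Ingrid to talk to who about the spreadsheet on Thursday.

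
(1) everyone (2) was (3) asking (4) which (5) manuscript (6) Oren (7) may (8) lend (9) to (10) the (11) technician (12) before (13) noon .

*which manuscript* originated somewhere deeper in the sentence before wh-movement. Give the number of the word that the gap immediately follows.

8

In situ: Oren may lend which manuscript to the technician before noon.
'which manuscript' functions as the direct object of 'lend'. Wh-movement fronts it, leaving a gap right after 'lend':
Everyone was asking which manuscript Oren may lend ___ to the technician before noon.
'lend' is word 8.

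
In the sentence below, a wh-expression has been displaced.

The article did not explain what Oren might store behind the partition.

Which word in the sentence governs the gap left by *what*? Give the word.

Underlying clause: Oren might store what behind the partition.
'what' functions as the direct object of 'store'. Fronting leaves a gap immediately after 'store':
The article did not explain what Oren might store ___ behind the partition.

store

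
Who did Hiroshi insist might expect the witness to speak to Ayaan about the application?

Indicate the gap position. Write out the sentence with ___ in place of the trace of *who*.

Pre-movement form: Hiroshi did insist who might expect the witness to speak to Ayaan about the application.
'who' is the subject of the clause embedded under 'insist'. The gap is right after 'insist'.

Who did Hiroshi insist ___ might expect the witness to speak to Ayaan about the application?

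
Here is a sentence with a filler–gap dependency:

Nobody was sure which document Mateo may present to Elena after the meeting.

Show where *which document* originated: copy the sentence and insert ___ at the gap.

Nobody was sure which document Mateo may present ___ to Elena after the meeting.

Underlying clause: Mateo may present which document to Elena after the meeting.
'which document' functions as the direct object of 'present'. The gap is right after 'present'.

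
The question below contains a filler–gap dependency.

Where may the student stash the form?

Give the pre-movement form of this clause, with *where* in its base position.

The student may stash the form where.

The filler 'where' is interpreted as the locative complement of 'stash'. Fronting leaves a gap immediately after 'form':
Where may the student stash the form ___?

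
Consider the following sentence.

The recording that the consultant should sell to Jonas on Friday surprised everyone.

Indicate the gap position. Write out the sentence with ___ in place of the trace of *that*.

The filler 'that' is interpreted as the direct object of 'sell'. The gap is right after 'sell'.

The recording that the consultant should sell ___ to Jonas on Friday surprised everyone.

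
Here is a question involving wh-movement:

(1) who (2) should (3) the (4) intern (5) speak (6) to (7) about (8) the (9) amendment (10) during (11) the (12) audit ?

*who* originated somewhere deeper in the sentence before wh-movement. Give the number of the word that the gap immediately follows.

6

Pre-movement form: The intern should speak to who about the amendment during the audit.
'who' is the object of the preposition 'to'. Wh-movement fronts it, leaving a gap right after 'to':
Who should the intern speak to ___ about the amendment during the audit?
'to' is word 6.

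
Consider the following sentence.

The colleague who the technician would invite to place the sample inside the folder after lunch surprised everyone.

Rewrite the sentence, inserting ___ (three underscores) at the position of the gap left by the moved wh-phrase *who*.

The filler 'who' is interpreted as the direct object of 'invite'. The gap is right after 'invite'.

The colleague who the technician would invite ___ to place the sample inside the folder after lunch surprised everyone.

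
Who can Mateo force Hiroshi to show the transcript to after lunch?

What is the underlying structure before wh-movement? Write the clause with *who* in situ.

Mateo can force Hiroshi to show the transcript to who after lunch.

'who' is the object of the preposition 'to' (recipient of 'show'). Wh-movement fronts it, leaving a gap right after 'to':
Who can Mateo force Hiroshi to show the transcript to ___ after lunch?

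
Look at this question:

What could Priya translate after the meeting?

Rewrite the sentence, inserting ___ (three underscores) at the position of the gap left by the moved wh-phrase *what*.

What could Priya translate ___ after the meeting?

Pre-movement form: Priya could translate what after the meeting.
'what' is the direct object of 'translate'. The gap is right after 'translate'.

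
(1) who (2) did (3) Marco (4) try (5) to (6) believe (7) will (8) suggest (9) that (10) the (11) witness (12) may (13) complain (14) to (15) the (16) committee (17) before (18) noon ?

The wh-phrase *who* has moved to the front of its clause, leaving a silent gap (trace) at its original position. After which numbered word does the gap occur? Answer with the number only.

6

In situ: Marco did try to believe who will suggest that the witness may complain to the committee before noon.
'who' is the subject of the clause embedded under 'believe'. Wh-movement fronts it, leaving a gap right after 'believe':
Who did Marco try to believe ___ will suggest that the witness may complain to the committee before noon?
'believe' is word 6.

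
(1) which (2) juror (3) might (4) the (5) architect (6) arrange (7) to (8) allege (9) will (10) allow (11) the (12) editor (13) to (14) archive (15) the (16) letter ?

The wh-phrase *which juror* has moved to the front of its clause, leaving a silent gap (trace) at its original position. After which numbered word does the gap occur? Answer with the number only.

In situ: The architect might arrange to allege which juror will allow the editor to archive the letter.
'which juror' is the subject of the clause embedded under 'allege'. Fronting leaves a gap immediately after 'allege':
Which juror might the architect arrange to allege ___ will allow the editor to archive the letter?
'allege' is word 8.

8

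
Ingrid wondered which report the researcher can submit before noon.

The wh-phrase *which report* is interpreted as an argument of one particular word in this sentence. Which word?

Underlying clause: The researcher can submit which report before noon.
'which report' functions as the direct object of 'submit'. It moves to the left edge, and the trace sits right after 'submit':
Ingrid wondered which report the researcher can submit ___ before noon.

submit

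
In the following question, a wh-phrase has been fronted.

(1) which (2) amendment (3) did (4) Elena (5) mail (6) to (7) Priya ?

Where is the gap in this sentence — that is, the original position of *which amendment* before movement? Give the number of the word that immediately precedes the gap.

5

Pre-movement form: Elena did mail which amendment to Priya.
'which amendment' is the direct object of 'mail'. Fronting leaves a gap immediately after 'mail':
Which amendment did Elena mail ___ to Priya?
'mail' is word 5.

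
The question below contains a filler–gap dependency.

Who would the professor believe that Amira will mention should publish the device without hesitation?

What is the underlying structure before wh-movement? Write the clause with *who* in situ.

The filler 'who' is interpreted as the subject of the clause embedded under 'mention'. Fronting leaves a gap immediately after 'mention':
Who would the professor believe that Amira will mention ___ should publish the device without hesitation?

The professor would believe that Amira will mention who should publish the device without hesitation.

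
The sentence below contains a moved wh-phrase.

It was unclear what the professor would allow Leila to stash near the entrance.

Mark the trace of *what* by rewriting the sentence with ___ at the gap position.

Before movement: The professor would allow Leila to stash what near the entrance.
'what' is the direct object of 'stash'. The gap is right after 'stash'.

It was unclear what the professor would allow Leila to stash ___ near the entrance.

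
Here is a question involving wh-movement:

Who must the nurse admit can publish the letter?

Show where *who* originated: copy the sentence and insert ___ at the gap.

In situ: The nurse must admit who can publish the letter.
'who' functions as the subject of the clause embedded under 'admit'. The gap is right after 'admit'.

Who must the nurse admit ___ can publish the letter?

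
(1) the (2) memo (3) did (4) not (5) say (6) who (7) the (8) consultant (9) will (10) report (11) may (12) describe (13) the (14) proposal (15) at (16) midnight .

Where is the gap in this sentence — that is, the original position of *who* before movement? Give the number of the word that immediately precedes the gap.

10

Before movement: The consultant will report who may describe the proposal at midnight.
'who' functions as the subject of the clause embedded under 'report'. Wh-movement fronts it, leaving a gap right after 'report':
The memo did not say who the consultant will report ___ may describe the proposal at midnight.
'report' is word 10.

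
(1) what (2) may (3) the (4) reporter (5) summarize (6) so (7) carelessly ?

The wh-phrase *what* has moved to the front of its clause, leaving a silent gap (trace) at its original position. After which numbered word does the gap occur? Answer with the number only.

In situ: The reporter may summarize what so carelessly.
'what' is the direct object of 'summarize'. Wh-movement fronts it, leaving a gap right after 'summarize':
What may the reporter summarize ___ so carelessly?
'summarize' is word 5.

5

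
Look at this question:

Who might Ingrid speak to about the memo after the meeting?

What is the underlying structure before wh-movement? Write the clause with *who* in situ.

Ingrid might speak to who about the memo after the meeting.

The filler 'who' is interpreted as the object of the preposition 'to'. Wh-movement fronts it, leaving a gap right after 'to':
Who might Ingrid speak to ___ about the memo after the meeting?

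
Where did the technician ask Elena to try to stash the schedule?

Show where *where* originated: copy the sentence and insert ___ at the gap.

In situ: The technician did ask Elena to try to stash the schedule where.
'where' is the locative complement of 'stash'. The gap is right after 'schedule'.

Where did the technician ask Elena to try to stash the schedule ___?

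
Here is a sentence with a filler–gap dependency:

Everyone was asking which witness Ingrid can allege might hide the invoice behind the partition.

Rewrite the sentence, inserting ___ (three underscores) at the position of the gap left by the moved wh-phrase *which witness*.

Everyone was asking which witness Ingrid can allege ___ might hide the invoice behind the partition.

In situ: Ingrid can allege which witness might hide the invoice behind the partition.
'which witness' is the subject of the clause embedded under 'allege'. The gap is right after 'allege'.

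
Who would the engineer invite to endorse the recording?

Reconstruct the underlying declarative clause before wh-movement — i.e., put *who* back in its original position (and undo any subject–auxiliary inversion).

The engineer would invite who to endorse the recording.

'who' is the direct object of 'invite'. It moves to the left edge, and the trace sits right after 'invite':
Who would the engineer invite ___ to endorse the recording?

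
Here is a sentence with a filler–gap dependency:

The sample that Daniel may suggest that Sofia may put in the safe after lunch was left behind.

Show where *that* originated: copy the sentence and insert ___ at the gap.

The sample that Daniel may suggest that Sofia may put ___ in the safe after lunch was left behind.

The filler 'that' is interpreted as the direct object of 'put'. The gap is right after 'put'.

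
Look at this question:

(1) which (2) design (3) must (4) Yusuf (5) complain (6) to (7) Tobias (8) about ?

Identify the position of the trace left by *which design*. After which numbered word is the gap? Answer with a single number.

8

Before movement: Yusuf must complain to Tobias about which design.
'which design' is the object of the preposition 'about'. Fronting leaves a gap immediately after 'about':
Which design must Yusuf complain to Tobias about ___?
'about' is word 8.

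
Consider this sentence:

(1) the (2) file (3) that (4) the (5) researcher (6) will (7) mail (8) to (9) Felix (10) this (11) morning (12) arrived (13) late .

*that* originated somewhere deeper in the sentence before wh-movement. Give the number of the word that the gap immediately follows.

'that' functions as the direct object of 'mail'. It moves to the left edge, and the trace sits right after 'mail':
The file that the researcher will mail ___ to Felix this morning arrived late.
'mail' is word 7.

7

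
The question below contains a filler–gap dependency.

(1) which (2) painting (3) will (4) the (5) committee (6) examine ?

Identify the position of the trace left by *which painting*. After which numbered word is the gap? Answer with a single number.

6

Pre-movement form: The committee will examine which painting.
'which painting' functions as the direct object of 'examine'. Wh-movement fronts it, leaving a gap right after 'examine':
Which painting will the committee examine ___?
'examine' is word 6.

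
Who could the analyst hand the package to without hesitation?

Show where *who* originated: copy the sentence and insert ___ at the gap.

In situ: The analyst could hand the package to who without hesitation.
The filler 'who' is interpreted as the object of the preposition 'to' (recipient of 'hand'). The gap is right after 'to'.

Who could the analyst hand the package to ___ without hesitation?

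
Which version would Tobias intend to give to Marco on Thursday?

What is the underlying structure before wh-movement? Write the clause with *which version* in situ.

Tobias would intend to give which version to Marco on Thursday.

'which version' functions as the direct object of 'give'. Fronting leaves a gap immediately after 'give':
Which version would Tobias intend to give ___ to Marco on Thursday?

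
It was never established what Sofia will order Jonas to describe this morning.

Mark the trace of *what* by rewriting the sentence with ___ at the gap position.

It was never established what Sofia will order Jonas to describe ___ this morning.

Underlying clause: Sofia will order Jonas to describe what this morning.
The filler 'what' is interpreted as the direct object of 'describe'. The gap is right after 'describe'.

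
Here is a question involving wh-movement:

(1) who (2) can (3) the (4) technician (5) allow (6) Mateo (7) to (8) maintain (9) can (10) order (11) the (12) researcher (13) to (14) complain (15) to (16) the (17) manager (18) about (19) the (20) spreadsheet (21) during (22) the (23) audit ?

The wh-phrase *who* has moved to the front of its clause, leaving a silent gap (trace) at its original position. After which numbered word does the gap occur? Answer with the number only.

In situ: The technician can allow Mateo to maintain who can order the researcher to complain to the manager about the spreadsheet during the audit.
'who' functions as the subject of the clause embedded under 'maintain'. Fronting leaves a gap immediately after 'maintain':
Who can the technician allow Mateo to maintain ___ can order the researcher to complain to the manager about the spreadsheet during the audit?
'maintain' is word 8.

8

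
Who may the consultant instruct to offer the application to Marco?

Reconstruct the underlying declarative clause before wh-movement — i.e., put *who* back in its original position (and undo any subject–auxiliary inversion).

The consultant may instruct who to offer the application to Marco.

'who' functions as the direct object of 'instruct'. It moves to the left edge, and the trace sits right after 'instruct':
Who may the consultant instruct ___ to offer the application to Marco?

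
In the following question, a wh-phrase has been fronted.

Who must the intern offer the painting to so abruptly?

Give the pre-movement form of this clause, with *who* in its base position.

The intern must offer the painting to who so abruptly.

The filler 'who' is interpreted as the object of the preposition 'to' (recipient of 'offer'). Wh-movement fronts it, leaving a gap right after 'to':
Who must the intern offer the painting to ___ so abruptly?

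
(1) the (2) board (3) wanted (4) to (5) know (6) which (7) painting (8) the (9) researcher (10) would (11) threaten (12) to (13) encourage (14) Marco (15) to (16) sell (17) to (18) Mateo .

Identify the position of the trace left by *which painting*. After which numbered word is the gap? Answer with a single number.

In situ: The researcher would threaten to encourage Marco to sell which painting to Mateo.
'which painting' functions as the direct object of 'sell'. Fronting leaves a gap immediately after 'sell':
The board wanted to know which painting the researcher would threaten to encourage Marco to sell ___ to Mateo.
'sell' is word 16.

16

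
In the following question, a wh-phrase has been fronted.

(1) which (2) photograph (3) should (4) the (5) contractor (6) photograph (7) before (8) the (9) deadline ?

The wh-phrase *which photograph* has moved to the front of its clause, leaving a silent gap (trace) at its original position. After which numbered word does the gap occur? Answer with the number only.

In situ: The contractor should photograph which photograph before the deadline.
The filler 'which photograph' is interpreted as the direct object of 'photograph'. Wh-movement fronts it, leaving a gap right after 'photograph':
Which photograph should the contractor photograph ___ before the deadline?
'photograph' is word 6.

6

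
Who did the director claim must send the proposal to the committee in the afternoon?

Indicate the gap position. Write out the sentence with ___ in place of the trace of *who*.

In situ: The director did claim who must send the proposal to the committee in the afternoon.
'who' is the subject of the clause embedded under 'claim'. The gap is right after 'claim'.

Who did the director claim ___ must send the proposal to the committee in the afternoon?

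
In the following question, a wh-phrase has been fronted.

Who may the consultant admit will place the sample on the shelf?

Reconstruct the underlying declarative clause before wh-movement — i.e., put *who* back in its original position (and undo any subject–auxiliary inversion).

The consultant may admit who will place the sample on the shelf.

The filler 'who' is interpreted as the subject of the clause embedded under 'admit'. Wh-movement fronts it, leaving a gap right after 'admit':
Who may the consultant admit ___ will place the sample on the shelf?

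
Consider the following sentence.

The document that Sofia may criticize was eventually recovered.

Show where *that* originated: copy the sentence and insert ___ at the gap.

'that' is the direct object of 'criticize'. The gap is right after 'criticize'.

The document that Sofia may criticize ___ was eventually recovered.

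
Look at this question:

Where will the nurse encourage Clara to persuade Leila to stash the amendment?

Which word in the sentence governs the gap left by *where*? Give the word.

In situ: The nurse will encourage Clara to persuade Leila to stash the amendment where.
'where' is the locative complement of 'stash'. Wh-movement fronts it, leaving a gap right after 'amendment':
Where will the nurse encourage Clara to persuade Leila to stash the amendment ___?

stash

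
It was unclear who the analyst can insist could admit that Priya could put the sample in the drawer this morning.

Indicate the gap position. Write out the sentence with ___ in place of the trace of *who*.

It was unclear who the analyst can insist ___ could admit that Priya could put the sample in the drawer this morning.

Before movement: The analyst can insist who could admit that Priya could put the sample in the drawer this morning.
The filler 'who' is interpreted as the subject of the clause embedded under 'insist'. The gap is right after 'insist'.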